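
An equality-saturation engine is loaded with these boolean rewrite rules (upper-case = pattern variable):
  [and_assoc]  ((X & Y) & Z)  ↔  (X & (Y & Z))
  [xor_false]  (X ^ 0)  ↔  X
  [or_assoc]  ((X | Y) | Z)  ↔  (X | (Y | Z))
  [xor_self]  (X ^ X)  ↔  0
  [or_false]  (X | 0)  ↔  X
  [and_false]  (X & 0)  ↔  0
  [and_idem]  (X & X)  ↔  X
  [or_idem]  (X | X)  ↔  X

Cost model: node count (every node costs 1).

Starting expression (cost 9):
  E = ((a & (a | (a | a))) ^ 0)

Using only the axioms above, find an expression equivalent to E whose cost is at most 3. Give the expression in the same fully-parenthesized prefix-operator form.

(a & a)   [cost 3]

1. [xor_false →] ((a & (a | (a | a))) ^ 0)  →  (a & (a | (a | a)))
2. [or_idem →] (a | a)  →  a;  E = (a & (a | a))
3. [or_idem →] (a | a)  →  a;  cost 3 ≤ 3, done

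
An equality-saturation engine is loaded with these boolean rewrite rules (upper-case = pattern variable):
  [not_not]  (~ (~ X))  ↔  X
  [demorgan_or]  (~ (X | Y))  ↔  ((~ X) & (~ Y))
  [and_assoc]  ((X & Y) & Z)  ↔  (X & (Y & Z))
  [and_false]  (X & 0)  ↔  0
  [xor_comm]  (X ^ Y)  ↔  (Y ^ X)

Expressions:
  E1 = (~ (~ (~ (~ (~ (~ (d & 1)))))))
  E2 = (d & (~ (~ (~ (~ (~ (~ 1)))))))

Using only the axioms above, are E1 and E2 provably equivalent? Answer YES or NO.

YES

step 1: not_not (→) rewrites (~ (~ (~ (~ (~ (~ (d & 1))))))) into (~ (~ (~ (~ (d & 1)))))
step 2: not_not (→) rewrites (~ (~ (~ (~ (d & 1))))) into (~ (~ (d & 1)))
step 3: not_not (→) rewrites (~ (~ (d & 1))) into (d & 1)
step 4: not_not (←) rewrites 1 into (~ (~ 1)), now (d & (~ (~ 1)))
step 5: not_not (←) rewrites (~ 1) into (~ (~ (~ 1))), now (d & (~ (~ (~ (~ 1)))))
step 6: not_not (←) rewrites (~ (~ 1)) into (~ (~ (~ (~ 1)))), which is E2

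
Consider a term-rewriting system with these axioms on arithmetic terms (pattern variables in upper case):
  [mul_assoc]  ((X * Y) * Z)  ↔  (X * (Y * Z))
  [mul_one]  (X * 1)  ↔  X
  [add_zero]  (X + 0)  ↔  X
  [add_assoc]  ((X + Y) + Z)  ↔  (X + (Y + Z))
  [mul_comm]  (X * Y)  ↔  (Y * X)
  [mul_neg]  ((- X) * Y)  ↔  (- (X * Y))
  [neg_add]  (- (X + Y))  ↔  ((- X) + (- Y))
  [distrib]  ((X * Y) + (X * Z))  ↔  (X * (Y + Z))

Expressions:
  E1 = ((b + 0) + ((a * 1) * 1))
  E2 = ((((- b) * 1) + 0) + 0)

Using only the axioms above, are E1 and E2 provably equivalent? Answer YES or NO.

The axioms are sound identities: if E1 ↔* E2 then E1 and E2 evaluate identically under any assignment.
Under a=0, b=1: E1 evaluates to 1, E2 to -1. Distinct ⇒ no rewrite sequence connects them.

NO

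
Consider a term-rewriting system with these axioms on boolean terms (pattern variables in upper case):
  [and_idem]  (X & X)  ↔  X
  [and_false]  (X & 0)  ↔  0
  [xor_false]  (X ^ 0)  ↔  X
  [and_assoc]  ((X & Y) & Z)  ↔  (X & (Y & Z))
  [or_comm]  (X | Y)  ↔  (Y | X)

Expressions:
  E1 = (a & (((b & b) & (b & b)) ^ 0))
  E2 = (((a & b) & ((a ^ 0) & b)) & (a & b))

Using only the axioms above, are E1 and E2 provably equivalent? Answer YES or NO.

(1) ((b & b) & (b & b))  =[and_idem →]=  (b & b)    ⊢ (a & ((b & b) ^ 0))
(2) (b & b)  =[and_idem →]=  b    ⊢ (a & (b ^ 0))
(3) (b ^ 0)  =[xor_false →]=  b    ⊢ (a & b)
(4) (a & b)  =[and_idem ←]=  ((a & b) & (a & b))
(5) (a & b)  =[and_idem ←]=  ((a & b) & (a & b))    ⊢ (((a & b) & (a & b)) & (a & b))
(6) a  =[xor_false ←]=  (a ^ 0)    ⊢ E2

YES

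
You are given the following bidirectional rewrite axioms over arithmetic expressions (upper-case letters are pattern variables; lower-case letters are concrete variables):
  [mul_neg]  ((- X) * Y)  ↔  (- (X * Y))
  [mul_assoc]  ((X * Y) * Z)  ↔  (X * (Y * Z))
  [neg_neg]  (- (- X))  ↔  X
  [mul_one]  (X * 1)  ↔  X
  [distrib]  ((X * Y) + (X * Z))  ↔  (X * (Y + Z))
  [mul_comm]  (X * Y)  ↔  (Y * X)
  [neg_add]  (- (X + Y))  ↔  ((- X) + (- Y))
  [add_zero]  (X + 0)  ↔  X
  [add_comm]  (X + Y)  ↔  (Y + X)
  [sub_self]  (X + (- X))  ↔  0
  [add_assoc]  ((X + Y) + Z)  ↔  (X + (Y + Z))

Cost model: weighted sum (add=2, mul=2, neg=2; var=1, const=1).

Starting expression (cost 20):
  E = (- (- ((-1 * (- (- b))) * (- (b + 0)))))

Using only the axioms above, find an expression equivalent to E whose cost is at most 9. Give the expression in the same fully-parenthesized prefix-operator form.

((-1 * b) * (- b))   [cost 9]

(1) (- (- b))  =[neg_neg →]=  b    ⊢ (- (- ((-1 * b) * (- (b + 0)))))
(2) (- (- ((-1 * b) * (- (b + 0)))))  =[neg_neg →]=  ((-1 * b) * (- (b + 0)))
(3) (b + 0)  =[add_zero →]=  b    ⊢ cost 9, within 9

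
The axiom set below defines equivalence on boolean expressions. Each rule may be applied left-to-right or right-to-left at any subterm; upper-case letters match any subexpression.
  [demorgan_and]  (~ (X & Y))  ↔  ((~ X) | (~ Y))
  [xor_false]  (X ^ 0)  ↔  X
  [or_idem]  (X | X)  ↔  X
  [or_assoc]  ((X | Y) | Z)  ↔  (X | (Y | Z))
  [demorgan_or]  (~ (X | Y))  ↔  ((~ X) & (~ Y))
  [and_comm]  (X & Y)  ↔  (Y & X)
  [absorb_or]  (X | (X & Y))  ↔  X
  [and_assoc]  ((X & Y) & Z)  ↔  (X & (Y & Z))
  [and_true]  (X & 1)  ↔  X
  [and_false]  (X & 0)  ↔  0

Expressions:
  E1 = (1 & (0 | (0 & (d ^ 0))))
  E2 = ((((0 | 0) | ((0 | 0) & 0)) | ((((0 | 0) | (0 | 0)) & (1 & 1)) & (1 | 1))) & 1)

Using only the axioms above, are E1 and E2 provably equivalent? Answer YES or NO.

1. [xor_false →] (d ^ 0)  →  d;  E1 = (1 & (0 | (0 & d)))
2. [and_comm →] (1 & (0 | (0 & d)))  →  ((0 | (0 & d)) & 1)
3. [absorb_or →] (0 | (0 & d))  →  0;  E1 = (0 & 1)
4. [or_idem ←] 0  →  (0 | 0);  E1 = ((0 | 0) & 1)
5. [or_idem ←] (0 | 0)  →  ((0 | 0) | (0 | 0));  E1 = (((0 | 0) | (0 | 0)) & 1)
6. [and_true ←] (0 | 0)  →  ((0 | 0) & 1);  E1 = (((0 | 0) | ((0 | 0) & 1)) & 1)
7. [or_idem ←] 1  →  (1 | 1);  E1 = (((0 | 0) | ((0 | 0) & (1 | 1))) & 1)
8. [and_true ←] (0 | 0)  →  ((0 | 0) & 1);  E1 = (((0 | 0) | (((0 | 0) & 1) & (1 | 1))) & 1)
9. [and_true ←] 1  →  (1 & 1);  E1 = (((0 | 0) | (((0 | 0) & (1 & 1)) & (1 | 1))) & 1)
10. [absorb_or ←] (0 | 0)  →  ((0 | 0) | ((0 | 0) & 0));  E1 = ((((0 | 0) | ((0 | 0) & 0)) | (((0 | 0) & (1 & 1)) & (1 | 1))) & 1)
11. [or_idem ←] (0 | 0)  →  ((0 | 0) | (0 | 0));  this is E2

YES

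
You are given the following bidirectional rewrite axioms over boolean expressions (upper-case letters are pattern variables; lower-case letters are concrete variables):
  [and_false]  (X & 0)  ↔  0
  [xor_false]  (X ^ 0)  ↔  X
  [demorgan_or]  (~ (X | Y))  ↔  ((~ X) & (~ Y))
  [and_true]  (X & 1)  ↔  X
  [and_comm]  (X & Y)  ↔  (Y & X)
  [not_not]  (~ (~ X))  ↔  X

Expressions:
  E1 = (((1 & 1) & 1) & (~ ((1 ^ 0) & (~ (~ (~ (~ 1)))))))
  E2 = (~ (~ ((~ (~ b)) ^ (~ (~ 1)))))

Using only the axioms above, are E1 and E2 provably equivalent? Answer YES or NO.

NO

All listed rules preserve value, hence provable equivalence implies equal values everywhere; look for a separating assignment.
b=0 gives E1 ↦ 0, E2 ↦ 1; values differ ⇒ not provably equivalent.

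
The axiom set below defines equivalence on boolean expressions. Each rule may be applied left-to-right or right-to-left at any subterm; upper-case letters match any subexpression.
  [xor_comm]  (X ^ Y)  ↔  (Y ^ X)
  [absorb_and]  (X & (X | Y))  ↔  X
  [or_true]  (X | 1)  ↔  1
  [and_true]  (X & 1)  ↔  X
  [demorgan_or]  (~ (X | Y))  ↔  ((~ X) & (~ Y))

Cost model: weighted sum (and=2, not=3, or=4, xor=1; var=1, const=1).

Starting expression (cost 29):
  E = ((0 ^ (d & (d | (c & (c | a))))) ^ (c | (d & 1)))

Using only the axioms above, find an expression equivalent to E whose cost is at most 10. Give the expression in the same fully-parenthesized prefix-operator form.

step 1: and_true (→) rewrites (d & 1) into d, now ((0 ^ (d & (d | (c & (c | a))))) ^ (c | d))
step 2: absorb_and (→) rewrites (c & (c | a)) into c, now ((0 ^ (d & (d | c))) ^ (c | d))
step 3: absorb_and (→) rewrites (d & (d | c)) into d, reaching cost 10 (bound 10)

((0 ^ d) ^ (c | d))   [cost 10]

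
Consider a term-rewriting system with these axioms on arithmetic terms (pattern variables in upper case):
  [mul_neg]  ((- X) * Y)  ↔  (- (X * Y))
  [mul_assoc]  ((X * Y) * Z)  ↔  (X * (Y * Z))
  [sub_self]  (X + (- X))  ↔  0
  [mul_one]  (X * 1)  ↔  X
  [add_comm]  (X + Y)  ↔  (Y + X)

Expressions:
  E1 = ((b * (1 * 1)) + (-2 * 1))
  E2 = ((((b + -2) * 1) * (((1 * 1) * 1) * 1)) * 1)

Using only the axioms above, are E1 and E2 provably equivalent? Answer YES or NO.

step 1: mul_one (→) rewrites (1 * 1) into 1, now ((b * 1) + (-2 * 1))
step 2: mul_one (→) rewrites (b * 1) into b, now (b + (-2 * 1))
step 3: add_comm (→) rewrites (b + (-2 * 1)) into ((-2 * 1) + b)
step 4: mul_one (→) rewrites (-2 * 1) into -2, now (-2 + b)
step 5: mul_one (←) rewrites (-2 + b) into ((-2 + b) * 1)
step 6: mul_one (←) rewrites 1 into (1 * 1), now ((-2 + b) * (1 * 1))
step 7: mul_one (←) rewrites (1 * 1) into ((1 * 1) * 1), now ((-2 + b) * ((1 * 1) * 1))
step 8: mul_assoc (←) rewrites ((-2 + b) * ((1 * 1) * 1)) into (((-2 + b) * (1 * 1)) * 1)
step 9: add_comm (→) rewrites (-2 + b) into (b + -2), now (((b + -2) * (1 * 1)) * 1)
step 10: mul_one (←) rewrites (b + -2) into ((b + -2) * 1), now ((((b + -2) * 1) * (1 * 1)) * 1)
step 11: mul_one (←) rewrites (1 * 1) into ((1 * 1) * 1), now ((((b + -2) * 1) * ((1 * 1) * 1)) * 1)
step 12: mul_one (←) rewrites (1 * 1) into ((1 * 1) * 1), which is E2

YES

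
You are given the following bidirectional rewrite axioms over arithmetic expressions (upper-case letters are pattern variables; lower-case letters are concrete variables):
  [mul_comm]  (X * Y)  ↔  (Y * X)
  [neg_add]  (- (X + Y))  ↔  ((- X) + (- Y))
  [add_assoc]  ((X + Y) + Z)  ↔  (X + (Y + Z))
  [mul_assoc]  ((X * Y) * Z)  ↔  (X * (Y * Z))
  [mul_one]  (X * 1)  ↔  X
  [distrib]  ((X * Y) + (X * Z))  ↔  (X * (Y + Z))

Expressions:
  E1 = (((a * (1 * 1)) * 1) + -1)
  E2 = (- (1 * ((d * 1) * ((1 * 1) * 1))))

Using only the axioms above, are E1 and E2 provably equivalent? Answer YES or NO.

Every axiom is a valid identity, so a rewrite proof would force E1 and E2 to agree under every assignment.
At a=0, d=0: E1 = -1 but E2 = 0; they differ, so no derivation exists.

NO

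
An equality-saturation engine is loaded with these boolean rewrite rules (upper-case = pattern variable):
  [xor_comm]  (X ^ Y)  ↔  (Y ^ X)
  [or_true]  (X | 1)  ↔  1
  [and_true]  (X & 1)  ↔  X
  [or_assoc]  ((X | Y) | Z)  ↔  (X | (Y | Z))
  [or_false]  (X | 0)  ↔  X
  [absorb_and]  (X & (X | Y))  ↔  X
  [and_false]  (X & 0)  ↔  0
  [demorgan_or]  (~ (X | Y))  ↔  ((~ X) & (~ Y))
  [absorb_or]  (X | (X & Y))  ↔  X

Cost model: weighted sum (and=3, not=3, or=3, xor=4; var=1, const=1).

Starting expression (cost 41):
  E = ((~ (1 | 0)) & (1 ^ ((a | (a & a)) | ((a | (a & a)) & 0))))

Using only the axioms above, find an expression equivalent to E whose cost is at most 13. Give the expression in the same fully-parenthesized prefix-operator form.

((~ 1) & (1 ^ a))   [cost 13]

step 1: absorb_or (→) rewrites ((a | (a & a)) | ((a | (a & a)) & 0)) into (a | (a & a)), now ((~ (1 | 0)) & (1 ^ (a | (a & a))))
step 2: or_false (→) rewrites (1 | 0) into 1, now ((~ 1) & (1 ^ (a | (a & a))))
step 3: absorb_or (→) rewrites (a | (a & a)) into a, reaching cost 13 (bound 13)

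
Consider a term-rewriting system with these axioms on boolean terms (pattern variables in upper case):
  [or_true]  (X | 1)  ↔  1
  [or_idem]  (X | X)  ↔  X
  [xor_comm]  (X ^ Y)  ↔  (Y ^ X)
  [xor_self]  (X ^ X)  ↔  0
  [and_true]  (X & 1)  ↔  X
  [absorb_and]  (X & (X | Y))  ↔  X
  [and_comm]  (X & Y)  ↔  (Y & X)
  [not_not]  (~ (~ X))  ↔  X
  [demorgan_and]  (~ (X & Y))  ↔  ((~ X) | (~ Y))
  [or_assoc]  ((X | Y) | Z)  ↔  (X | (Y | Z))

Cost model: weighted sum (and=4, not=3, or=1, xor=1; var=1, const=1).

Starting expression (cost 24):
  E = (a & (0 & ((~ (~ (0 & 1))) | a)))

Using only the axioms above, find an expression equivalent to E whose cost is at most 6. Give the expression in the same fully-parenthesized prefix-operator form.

(a & 0)   [cost 6]

1. [not_not →] (~ (~ (0 & 1)))  →  (0 & 1);  E = (a & (0 & ((0 & 1) | a)))
2. [and_true →] (0 & 1)  →  0;  E = (a & (0 & (0 | a)))
3. [absorb_and →] (0 & (0 | a))  →  0;  cost 6 ≤ 6, done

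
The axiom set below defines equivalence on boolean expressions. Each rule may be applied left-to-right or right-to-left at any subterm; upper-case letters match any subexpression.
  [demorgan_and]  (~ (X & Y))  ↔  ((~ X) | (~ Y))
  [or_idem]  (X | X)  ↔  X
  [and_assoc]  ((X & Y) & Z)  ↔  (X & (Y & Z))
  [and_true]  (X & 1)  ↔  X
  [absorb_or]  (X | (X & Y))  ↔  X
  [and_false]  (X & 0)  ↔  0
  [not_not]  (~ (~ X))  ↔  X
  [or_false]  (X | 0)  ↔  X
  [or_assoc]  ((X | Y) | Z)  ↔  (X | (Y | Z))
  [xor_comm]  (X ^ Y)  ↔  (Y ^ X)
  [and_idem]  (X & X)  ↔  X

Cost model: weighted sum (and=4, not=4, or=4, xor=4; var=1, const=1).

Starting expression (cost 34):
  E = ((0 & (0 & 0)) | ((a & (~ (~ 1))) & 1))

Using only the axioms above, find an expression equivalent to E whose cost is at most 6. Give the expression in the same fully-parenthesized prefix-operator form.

(0 | a)   [cost 6]

step 1: not_not (→) rewrites (~ (~ 1)) into 1, now ((0 & (0 & 0)) | ((a & 1) & 1))
step 2: and_idem (→) rewrites (0 & 0) into 0, now ((0 & 0) | ((a & 1) & 1))
step 3: and_true (→) rewrites ((a & 1) & 1) into (a & 1), now ((0 & 0) | (a & 1))
step 4: and_true (→) rewrites (a & 1) into a, now ((0 & 0) | a)
step 5: and_idem (→) rewrites (0 & 0) into 0, reaching cost 6 (bound 6)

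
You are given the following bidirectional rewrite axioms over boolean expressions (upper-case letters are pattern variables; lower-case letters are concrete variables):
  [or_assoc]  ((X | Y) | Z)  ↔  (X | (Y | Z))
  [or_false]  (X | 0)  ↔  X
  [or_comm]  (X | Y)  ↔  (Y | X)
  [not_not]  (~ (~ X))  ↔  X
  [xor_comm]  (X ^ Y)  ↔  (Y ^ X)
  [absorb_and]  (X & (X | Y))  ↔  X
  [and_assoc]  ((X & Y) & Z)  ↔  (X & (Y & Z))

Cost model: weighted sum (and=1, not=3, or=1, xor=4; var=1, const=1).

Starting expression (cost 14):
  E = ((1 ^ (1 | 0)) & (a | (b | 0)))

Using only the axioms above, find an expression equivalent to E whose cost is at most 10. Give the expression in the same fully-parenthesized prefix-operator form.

1. [or_false →] (1 | 0)  →  1;  E = ((1 ^ 1) & (a | (b | 0)))
2. [or_comm →] (a | (b | 0))  →  ((b | 0) | a);  E = ((1 ^ 1) & ((b | 0) | a))
3. [or_false →] (b | 0)  →  b;  cost 10 ≤ 10, done

((1 ^ 1) & (b | a))   [cost 10]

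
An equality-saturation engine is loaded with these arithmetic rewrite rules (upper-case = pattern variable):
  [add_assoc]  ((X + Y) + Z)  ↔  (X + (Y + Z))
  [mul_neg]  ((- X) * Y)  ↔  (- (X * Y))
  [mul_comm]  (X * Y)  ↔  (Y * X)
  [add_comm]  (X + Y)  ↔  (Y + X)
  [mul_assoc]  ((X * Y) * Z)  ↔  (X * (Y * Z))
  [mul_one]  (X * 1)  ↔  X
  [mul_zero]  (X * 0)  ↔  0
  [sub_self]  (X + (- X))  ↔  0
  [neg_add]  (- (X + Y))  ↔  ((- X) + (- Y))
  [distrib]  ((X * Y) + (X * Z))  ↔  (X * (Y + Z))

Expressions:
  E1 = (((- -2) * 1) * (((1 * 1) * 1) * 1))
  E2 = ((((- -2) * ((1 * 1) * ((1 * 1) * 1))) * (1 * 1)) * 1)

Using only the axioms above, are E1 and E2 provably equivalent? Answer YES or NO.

step 1: mul_one (→) rewrites ((1 * 1) * 1) into (1 * 1), now (((- -2) * 1) * ((1 * 1) * 1))
step 2: mul_one (→) rewrites ((1 * 1) * 1) into (1 * 1), now (((- -2) * 1) * (1 * 1))
step 3: mul_one (←) rewrites 1 into (1 * 1), now (((- -2) * (1 * 1)) * (1 * 1))
step 4: mul_one (←) rewrites (((- -2) * (1 * 1)) * (1 * 1)) into ((((- -2) * (1 * 1)) * (1 * 1)) * 1)
step 5: mul_one (←) rewrites 1 into (1 * 1), now ((((- -2) * ((1 * 1) * 1)) * (1 * 1)) * 1)
step 6: mul_one (←) rewrites 1 into (1 * 1), now ((((- -2) * ((1 * 1) * (1 * 1))) * (1 * 1)) * 1)
step 7: mul_one (←) rewrites 1 into (1 * 1), which is E2

YES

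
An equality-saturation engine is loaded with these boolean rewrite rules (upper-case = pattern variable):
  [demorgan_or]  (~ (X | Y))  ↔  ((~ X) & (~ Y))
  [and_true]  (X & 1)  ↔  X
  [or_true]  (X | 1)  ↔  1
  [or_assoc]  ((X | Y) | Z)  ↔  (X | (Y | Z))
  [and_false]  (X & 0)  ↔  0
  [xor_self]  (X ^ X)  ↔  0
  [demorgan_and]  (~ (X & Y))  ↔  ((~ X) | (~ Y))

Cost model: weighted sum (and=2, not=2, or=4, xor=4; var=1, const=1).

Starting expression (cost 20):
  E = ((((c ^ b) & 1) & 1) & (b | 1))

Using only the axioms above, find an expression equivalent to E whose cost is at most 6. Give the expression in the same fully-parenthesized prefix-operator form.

1. [and_true →] ((c ^ b) & 1)  →  (c ^ b);  E = (((c ^ b) & 1) & (b | 1))
2. [or_true →] (b | 1)  →  1;  E = (((c ^ b) & 1) & 1)
3. [and_true →] ((c ^ b) & 1)  →  (c ^ b);  E = ((c ^ b) & 1)
4. [and_true →] ((c ^ b) & 1)  →  (c ^ b);  cost 6 ≤ 6, done

(c ^ b)   [cost 6]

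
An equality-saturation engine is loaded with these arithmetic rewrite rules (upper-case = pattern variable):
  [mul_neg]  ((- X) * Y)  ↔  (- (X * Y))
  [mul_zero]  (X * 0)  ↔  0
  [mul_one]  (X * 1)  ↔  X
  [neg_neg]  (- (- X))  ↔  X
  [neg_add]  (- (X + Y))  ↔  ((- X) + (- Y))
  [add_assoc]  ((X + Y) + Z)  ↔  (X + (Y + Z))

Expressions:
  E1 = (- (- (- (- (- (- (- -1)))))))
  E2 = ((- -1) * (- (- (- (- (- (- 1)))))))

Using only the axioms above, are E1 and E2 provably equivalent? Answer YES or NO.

(1) (- (- (- (- (- -1)))))  =[neg_neg →]=  (- (- (- -1)))    ⊢ (- (- (- (- (- -1)))))
(2) (- (- (- -1)))  =[neg_neg →]=  (- -1)    ⊢ (- (- (- -1)))
(3) (- (- (- -1)))  =[neg_neg →]=  (- -1)
(4) (- -1)  =[mul_one ←]=  ((- -1) * 1)
(5) 1  =[neg_neg ←]=  (- (- 1))    ⊢ ((- -1) * (- (- 1)))
(6) (- (- 1))  =[neg_neg ←]=  (- (- (- (- 1))))    ⊢ ((- -1) * (- (- (- (- 1)))))
(7) (- (- 1))  =[neg_neg ←]=  (- (- (- (- 1))))    ⊢ E2

YES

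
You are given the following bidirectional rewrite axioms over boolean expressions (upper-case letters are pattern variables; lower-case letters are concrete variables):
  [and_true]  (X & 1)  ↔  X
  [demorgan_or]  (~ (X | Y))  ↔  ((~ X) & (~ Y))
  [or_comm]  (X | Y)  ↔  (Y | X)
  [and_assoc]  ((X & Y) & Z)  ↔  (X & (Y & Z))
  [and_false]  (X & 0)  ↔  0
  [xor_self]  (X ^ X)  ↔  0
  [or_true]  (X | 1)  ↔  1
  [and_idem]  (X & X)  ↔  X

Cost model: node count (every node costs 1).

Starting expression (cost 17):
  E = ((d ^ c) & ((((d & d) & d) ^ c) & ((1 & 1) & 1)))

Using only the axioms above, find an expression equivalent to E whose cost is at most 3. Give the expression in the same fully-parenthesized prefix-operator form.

(d ^ c)   [cost 3]

step 1: and_idem (→) rewrites (d & d) into d, now ((d ^ c) & (((d & d) ^ c) & ((1 & 1) & 1)))
step 2: and_true (→) rewrites ((1 & 1) & 1) into (1 & 1), now ((d ^ c) & (((d & d) ^ c) & (1 & 1)))
step 3: and_idem (→) rewrites (d & d) into d, now ((d ^ c) & ((d ^ c) & (1 & 1)))
step 4: and_true (→) rewrites (1 & 1) into 1, now ((d ^ c) & ((d ^ c) & 1))
step 5: and_true (→) rewrites ((d ^ c) & 1) into (d ^ c), now ((d ^ c) & (d ^ c))
step 6: and_idem (→) rewrites ((d ^ c) & (d ^ c)) into (d ^ c), reaching cost 3 (bound 3)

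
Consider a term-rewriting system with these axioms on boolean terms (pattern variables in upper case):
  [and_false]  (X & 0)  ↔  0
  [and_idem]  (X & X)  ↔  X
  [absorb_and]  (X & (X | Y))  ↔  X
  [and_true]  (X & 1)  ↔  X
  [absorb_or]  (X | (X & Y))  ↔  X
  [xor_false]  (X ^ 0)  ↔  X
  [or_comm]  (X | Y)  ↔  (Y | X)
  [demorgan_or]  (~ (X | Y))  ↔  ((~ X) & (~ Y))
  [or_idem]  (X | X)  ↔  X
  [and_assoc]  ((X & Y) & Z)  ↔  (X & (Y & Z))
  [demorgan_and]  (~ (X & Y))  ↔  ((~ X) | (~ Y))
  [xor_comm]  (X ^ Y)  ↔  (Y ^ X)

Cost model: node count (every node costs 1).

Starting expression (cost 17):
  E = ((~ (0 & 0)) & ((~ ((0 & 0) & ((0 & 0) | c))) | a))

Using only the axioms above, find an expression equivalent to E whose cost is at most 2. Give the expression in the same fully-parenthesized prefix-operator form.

(~ 0)   [cost 2]

step 1: absorb_and (→) rewrites ((0 & 0) & ((0 & 0) | c)) into (0 & 0), now ((~ (0 & 0)) & ((~ (0 & 0)) | a))
step 2: absorb_and (→) rewrites ((~ (0 & 0)) & ((~ (0 & 0)) | a)) into (~ (0 & 0))
step 3: and_idem (→) rewrites (0 & 0) into 0, reaching cost 2 (bound 2)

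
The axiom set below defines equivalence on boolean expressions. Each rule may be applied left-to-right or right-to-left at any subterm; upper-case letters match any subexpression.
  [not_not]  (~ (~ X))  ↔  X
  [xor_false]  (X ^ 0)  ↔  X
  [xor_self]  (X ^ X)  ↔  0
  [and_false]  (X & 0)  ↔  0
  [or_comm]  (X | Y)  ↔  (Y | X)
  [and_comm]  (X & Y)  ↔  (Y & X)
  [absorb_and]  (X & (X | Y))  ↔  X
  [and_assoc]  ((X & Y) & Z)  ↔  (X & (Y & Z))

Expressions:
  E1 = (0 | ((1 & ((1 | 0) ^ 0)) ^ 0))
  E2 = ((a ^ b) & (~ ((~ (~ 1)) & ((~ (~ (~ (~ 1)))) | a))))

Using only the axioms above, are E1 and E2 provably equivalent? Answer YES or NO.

NO

All listed rules preserve value, hence provable equivalence implies equal values everywhere; look for a separating assignment.
a=0, b=0 gives E1 ↦ 1, E2 ↦ 0; values differ ⇒ not provably equivalent.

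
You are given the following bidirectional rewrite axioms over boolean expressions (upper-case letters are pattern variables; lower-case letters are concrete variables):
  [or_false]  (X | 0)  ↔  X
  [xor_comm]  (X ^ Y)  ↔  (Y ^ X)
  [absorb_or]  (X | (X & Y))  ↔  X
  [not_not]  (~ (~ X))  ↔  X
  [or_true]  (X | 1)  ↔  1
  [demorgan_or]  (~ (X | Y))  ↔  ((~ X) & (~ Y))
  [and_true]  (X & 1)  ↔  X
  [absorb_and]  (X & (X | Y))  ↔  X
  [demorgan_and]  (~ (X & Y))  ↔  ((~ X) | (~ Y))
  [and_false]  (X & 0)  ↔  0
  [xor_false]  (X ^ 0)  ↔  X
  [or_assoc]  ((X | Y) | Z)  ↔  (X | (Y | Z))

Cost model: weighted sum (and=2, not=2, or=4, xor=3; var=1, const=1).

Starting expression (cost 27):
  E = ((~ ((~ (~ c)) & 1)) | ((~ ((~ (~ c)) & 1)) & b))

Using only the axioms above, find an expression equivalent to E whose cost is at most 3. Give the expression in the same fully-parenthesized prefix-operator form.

(1) ((~ ((~ (~ c)) & 1)) | ((~ ((~ (~ c)) & 1)) & b))  =[absorb_or →]=  (~ ((~ (~ c)) & 1))
(2) (~ (~ c))  =[not_not →]=  c    ⊢ (~ (c & 1))
(3) (c & 1)  =[and_true →]=  c    ⊢ cost 3, within 3

(~ c)   [cost 3]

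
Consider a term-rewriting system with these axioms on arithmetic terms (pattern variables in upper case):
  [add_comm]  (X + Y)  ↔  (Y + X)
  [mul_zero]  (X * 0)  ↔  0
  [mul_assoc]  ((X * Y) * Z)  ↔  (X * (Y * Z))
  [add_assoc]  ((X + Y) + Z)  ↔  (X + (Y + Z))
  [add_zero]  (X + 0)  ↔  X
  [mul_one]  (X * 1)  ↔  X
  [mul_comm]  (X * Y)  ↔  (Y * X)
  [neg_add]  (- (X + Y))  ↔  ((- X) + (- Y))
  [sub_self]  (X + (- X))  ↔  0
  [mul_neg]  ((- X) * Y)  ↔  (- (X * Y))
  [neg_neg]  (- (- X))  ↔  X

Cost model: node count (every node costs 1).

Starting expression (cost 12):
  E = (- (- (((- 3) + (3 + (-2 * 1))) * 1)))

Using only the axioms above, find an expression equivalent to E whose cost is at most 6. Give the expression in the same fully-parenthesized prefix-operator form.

(1) (- (- (((- 3) + (3 + (-2 * 1))) * 1)))  =[neg_neg →]=  (((- 3) + (3 + (-2 * 1))) * 1)
(2) (((- 3) + (3 + (-2 * 1))) * 1)  =[mul_one →]=  ((- 3) + (3 + (-2 * 1)))
(3) (-2 * 1)  =[mul_one →]=  -2    ⊢ cost 6, within 6

((- 3) + (3 + -2))   [cost 6]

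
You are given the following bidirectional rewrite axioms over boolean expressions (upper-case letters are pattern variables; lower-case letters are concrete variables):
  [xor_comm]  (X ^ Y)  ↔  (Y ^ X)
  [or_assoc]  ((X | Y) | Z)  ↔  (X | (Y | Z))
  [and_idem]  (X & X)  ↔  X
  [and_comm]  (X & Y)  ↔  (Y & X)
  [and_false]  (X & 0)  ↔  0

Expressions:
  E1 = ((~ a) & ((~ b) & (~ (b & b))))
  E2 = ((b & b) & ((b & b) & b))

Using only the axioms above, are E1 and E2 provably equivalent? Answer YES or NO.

All listed rules preserve value, hence provable equivalence implies equal values everywhere; look for a separating assignment.
a=0, b=0 gives E1 ↦ 1, E2 ↦ 0; values differ ⇒ not provably equivalent.

NO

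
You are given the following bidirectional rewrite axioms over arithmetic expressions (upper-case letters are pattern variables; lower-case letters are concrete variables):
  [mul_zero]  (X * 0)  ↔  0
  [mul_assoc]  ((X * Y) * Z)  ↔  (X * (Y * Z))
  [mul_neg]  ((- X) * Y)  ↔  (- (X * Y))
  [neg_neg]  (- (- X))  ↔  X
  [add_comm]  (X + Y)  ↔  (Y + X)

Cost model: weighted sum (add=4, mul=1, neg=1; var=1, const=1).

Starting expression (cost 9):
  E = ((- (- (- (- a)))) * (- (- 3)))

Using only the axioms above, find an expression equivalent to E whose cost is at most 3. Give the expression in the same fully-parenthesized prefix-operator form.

step 1: neg_neg (→) rewrites (- (- (- (- a)))) into (- (- a)), now ((- (- a)) * (- (- 3)))
step 2: neg_neg (→) rewrites (- (- 3)) into 3, now ((- (- a)) * 3)
step 3: neg_neg (→) rewrites (- (- a)) into a, reaching cost 3 (bound 3)

(a * 3)   [cost 3]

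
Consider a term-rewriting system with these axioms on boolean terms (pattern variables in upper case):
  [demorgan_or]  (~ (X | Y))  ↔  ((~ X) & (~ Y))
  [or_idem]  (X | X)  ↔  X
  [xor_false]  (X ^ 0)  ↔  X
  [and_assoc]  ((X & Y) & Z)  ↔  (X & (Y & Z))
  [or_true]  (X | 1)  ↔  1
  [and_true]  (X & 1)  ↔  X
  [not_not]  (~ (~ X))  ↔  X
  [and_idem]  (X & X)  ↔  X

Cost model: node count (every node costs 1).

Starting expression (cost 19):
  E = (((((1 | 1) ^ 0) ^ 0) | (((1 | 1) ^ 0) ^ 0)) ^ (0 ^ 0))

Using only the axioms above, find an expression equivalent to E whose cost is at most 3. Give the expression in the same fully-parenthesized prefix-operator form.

(1 ^ 0)   [cost 3]

(1) ((((1 | 1) ^ 0) ^ 0) | (((1 | 1) ^ 0) ^ 0))  =[or_idem →]=  (((1 | 1) ^ 0) ^ 0)    ⊢ ((((1 | 1) ^ 0) ^ 0) ^ (0 ^ 0))
(2) (((1 | 1) ^ 0) ^ 0)  =[xor_false →]=  ((1 | 1) ^ 0)    ⊢ (((1 | 1) ^ 0) ^ (0 ^ 0))
(3) (1 | 1)  =[or_idem →]=  1    ⊢ ((1 ^ 0) ^ (0 ^ 0))
(4) (0 ^ 0)  =[xor_false →]=  0    ⊢ ((1 ^ 0) ^ 0)
(5) (1 ^ 0)  =[xor_false →]=  1    ⊢ cost 3, within 3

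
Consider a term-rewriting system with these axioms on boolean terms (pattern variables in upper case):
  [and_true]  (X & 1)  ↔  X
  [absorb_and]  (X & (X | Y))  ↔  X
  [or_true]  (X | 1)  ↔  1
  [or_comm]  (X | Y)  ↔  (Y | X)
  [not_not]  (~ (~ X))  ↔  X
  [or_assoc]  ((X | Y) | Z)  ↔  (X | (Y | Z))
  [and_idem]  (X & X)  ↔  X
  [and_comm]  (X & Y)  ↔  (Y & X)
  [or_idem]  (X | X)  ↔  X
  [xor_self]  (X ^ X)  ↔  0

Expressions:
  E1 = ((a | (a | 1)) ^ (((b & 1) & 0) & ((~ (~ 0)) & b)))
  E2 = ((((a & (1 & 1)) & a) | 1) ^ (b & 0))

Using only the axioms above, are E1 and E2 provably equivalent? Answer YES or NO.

step 1: not_not (→) rewrites (~ (~ 0)) into 0, now ((a | (a | 1)) ^ (((b & 1) & 0) & (0 & b)))
step 2: and_comm (→) rewrites (0 & b) into (b & 0), now ((a | (a | 1)) ^ (((b & 1) & 0) & (b & 0)))
step 3: and_true (→) rewrites (b & 1) into b, now ((a | (a | 1)) ^ ((b & 0) & (b & 0)))
step 4: and_idem (→) rewrites ((b & 0) & (b & 0)) into (b & 0), now ((a | (a | 1)) ^ (b & 0))
step 5: or_true (→) rewrites (a | 1) into 1, now ((a | 1) ^ (b & 0))
step 6: and_idem (←) rewrites a into (a & a), now (((a & a) | 1) ^ (b & 0))
step 7: and_true (←) rewrites a into (a & 1), now ((((a & 1) & a) | 1) ^ (b & 0))
step 8: and_idem (←) rewrites 1 into (1 & 1), which is E2

YES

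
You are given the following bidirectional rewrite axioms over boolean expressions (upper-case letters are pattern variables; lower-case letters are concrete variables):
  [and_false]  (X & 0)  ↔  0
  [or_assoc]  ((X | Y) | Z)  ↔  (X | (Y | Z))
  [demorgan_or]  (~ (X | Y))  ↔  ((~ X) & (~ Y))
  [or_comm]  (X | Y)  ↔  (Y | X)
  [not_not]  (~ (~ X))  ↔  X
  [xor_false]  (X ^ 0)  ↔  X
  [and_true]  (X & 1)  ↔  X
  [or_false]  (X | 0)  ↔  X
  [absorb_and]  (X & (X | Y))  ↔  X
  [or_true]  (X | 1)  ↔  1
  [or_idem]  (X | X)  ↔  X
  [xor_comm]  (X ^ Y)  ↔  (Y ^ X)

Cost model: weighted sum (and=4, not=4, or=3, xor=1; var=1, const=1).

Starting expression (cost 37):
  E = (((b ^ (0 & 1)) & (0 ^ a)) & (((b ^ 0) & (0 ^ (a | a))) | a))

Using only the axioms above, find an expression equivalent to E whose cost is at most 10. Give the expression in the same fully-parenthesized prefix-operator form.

1. [or_idem →] (a | a)  →  a;  E = (((b ^ (0 & 1)) & (0 ^ a)) & (((b ^ 0) & (0 ^ a)) | a))
2. [and_true →] (0 & 1)  →  0;  E = (((b ^ 0) & (0 ^ a)) & (((b ^ 0) & (0 ^ a)) | a))
3. [absorb_and →] (((b ^ 0) & (0 ^ a)) & (((b ^ 0) & (0 ^ a)) | a))  →  ((b ^ 0) & (0 ^ a));  cost 10 ≤ 10, done

((b ^ 0) & (0 ^ a))   [cost 10]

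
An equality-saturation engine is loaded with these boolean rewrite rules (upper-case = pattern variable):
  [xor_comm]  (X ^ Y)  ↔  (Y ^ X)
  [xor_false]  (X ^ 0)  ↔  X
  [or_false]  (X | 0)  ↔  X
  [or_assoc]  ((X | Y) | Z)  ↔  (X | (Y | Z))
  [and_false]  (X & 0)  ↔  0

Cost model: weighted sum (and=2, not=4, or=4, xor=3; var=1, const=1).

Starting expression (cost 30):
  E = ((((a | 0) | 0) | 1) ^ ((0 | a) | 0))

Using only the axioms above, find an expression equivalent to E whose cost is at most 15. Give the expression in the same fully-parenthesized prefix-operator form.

((a | 1) ^ (0 | a))   [cost 15]

step 1: or_false (→) rewrites (a | 0) into a, now (((a | 0) | 1) ^ ((0 | a) | 0))
step 2: or_false (→) rewrites ((0 | a) | 0) into (0 | a), now (((a | 0) | 1) ^ (0 | a))
step 3: or_false (→) rewrites (a | 0) into a, reaching cost 15 (bound 15)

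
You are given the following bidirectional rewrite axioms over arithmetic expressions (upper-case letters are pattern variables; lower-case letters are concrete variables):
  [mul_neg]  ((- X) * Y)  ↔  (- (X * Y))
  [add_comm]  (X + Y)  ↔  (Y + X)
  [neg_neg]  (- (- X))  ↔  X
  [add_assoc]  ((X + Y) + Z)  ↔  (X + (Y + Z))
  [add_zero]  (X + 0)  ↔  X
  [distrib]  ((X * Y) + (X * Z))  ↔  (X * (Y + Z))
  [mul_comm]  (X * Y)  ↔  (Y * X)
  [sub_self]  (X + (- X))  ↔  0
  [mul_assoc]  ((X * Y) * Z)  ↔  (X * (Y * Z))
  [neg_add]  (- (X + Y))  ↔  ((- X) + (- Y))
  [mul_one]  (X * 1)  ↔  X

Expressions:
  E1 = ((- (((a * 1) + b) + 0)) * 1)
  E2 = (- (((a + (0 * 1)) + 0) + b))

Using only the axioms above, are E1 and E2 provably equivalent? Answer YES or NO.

(1) (((a * 1) + b) + 0)  =[add_zero →]=  ((a * 1) + b)    ⊢ ((- ((a * 1) + b)) * 1)
(2) ((- ((a * 1) + b)) * 1)  =[mul_one →]=  (- ((a * 1) + b))
(3) (a * 1)  =[mul_one →]=  a    ⊢ (- (a + b))
(4) a  =[add_zero ←]=  (a + 0)    ⊢ (- ((a + 0) + b))
(5) (a + 0)  =[add_zero ←]=  ((a + 0) + 0)    ⊢ (- (((a + 0) + 0) + b))
(6) 0  =[mul_one ←]=  (0 * 1)    ⊢ E2

YES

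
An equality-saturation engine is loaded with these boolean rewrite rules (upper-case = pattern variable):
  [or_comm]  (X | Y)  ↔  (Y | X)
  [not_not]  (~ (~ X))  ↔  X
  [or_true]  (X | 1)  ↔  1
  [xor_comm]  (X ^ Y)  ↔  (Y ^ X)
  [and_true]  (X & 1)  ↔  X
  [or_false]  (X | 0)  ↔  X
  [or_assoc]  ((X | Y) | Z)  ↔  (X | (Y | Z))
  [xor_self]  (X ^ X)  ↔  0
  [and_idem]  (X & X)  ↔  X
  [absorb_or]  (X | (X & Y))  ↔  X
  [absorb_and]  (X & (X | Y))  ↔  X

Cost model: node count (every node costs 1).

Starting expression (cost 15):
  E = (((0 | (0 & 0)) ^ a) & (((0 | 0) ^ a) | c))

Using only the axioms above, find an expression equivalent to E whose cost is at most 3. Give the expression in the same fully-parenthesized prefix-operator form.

(0 ^ a)   [cost 3]

step 1: and_idem (→) rewrites (0 & 0) into 0, now (((0 | 0) ^ a) & (((0 | 0) ^ a) | c))
step 2: absorb_and (→) rewrites (((0 | 0) ^ a) & (((0 | 0) ^ a) | c)) into ((0 | 0) ^ a)
step 3: or_false (→) rewrites (0 | 0) into 0, reaching cost 3 (bound 3)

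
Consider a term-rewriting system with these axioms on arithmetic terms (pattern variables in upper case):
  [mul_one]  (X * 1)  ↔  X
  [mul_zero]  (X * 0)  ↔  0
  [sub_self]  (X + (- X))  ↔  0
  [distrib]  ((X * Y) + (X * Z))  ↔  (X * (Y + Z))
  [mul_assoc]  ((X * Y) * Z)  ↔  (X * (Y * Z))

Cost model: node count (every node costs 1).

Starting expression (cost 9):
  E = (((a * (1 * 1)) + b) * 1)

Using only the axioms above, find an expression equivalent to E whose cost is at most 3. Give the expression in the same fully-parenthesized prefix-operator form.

1. [mul_one →] (1 * 1)  →  1;  E = (((a * 1) + b) * 1)
2. [mul_one →] (((a * 1) + b) * 1)  →  ((a * 1) + b)
3. [mul_one →] (a * 1)  →  a;  cost 3 ≤ 3, done

(a + b)   [cost 3]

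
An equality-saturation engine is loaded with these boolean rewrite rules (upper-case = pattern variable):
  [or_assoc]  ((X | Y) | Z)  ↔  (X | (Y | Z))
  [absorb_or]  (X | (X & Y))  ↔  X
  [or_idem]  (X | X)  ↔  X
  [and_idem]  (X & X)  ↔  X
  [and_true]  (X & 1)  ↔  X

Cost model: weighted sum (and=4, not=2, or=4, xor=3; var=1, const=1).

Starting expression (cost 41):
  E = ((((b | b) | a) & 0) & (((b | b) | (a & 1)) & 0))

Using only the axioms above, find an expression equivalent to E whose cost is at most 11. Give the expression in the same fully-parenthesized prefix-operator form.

((b | a) & 0)   [cost 11]

1. [and_true →] (a & 1)  →  a;  E = ((((b | b) | a) & 0) & (((b | b) | a) & 0))
2. [and_idem →] ((((b | b) | a) & 0) & (((b | b) | a) & 0))  →  (((b | b) | a) & 0)
3. [or_idem →] (b | b)  →  b;  cost 11 ≤ 11, done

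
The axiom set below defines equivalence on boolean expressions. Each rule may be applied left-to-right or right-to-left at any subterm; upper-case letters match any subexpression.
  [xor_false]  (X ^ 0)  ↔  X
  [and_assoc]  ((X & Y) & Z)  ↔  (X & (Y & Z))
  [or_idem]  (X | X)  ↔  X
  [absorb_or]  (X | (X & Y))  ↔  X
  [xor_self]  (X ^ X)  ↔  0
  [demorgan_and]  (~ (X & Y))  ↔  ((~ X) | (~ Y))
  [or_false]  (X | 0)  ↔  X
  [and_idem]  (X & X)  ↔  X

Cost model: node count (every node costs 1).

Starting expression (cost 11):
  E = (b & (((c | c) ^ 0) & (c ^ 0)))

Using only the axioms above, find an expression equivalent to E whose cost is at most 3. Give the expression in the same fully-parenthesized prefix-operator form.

step 1: or_idem (→) rewrites (c | c) into c, now (b & ((c ^ 0) & (c ^ 0)))
step 2: and_idem (→) rewrites ((c ^ 0) & (c ^ 0)) into (c ^ 0), now (b & (c ^ 0))
step 3: xor_false (→) rewrites (c ^ 0) into c, reaching cost 3 (bound 3)

(b & c)   [cost 3]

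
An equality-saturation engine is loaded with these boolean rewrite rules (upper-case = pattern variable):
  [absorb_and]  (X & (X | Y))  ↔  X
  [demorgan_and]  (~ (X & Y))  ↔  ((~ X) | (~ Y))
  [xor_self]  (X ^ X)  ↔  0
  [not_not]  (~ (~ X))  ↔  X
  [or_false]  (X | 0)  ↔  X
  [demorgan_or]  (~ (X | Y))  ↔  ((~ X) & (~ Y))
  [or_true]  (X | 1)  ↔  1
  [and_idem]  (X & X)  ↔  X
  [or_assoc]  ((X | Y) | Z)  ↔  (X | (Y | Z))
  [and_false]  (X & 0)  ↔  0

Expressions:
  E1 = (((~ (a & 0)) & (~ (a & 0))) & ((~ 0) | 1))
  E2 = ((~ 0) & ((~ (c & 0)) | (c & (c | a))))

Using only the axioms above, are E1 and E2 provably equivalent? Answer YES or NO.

1. [and_idem →] ((~ (a & 0)) & (~ (a & 0)))  →  (~ (a & 0));  E1 = ((~ (a & 0)) & ((~ 0) | 1))
2. [and_false →] (a & 0)  →  0;  E1 = ((~ 0) & ((~ 0) | 1))
3. [absorb_and →] ((~ 0) & ((~ 0) | 1))  →  (~ 0)
4. [absorb_and ←] (~ 0)  →  ((~ 0) & ((~ 0) | c))
5. [absorb_and ←] c  →  (c & (c | a));  E1 = ((~ 0) & ((~ 0) | (c & (c | a))))
6. [and_false ←] 0  →  (c & 0);  this is E2

YES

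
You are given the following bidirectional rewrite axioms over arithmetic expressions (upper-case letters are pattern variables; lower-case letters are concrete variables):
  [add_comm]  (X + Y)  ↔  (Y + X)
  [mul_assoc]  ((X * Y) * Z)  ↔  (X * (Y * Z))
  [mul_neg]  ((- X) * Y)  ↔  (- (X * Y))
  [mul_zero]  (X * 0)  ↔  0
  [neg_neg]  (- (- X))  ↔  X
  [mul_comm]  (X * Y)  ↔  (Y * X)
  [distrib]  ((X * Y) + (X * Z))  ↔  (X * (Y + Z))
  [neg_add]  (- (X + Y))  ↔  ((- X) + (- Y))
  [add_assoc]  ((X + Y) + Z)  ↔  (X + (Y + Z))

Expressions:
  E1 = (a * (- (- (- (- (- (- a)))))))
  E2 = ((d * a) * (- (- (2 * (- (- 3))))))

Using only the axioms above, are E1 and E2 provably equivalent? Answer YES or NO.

Every axiom is a valid identity, so a rewrite proof would force E1 and E2 to agree under every assignment.
At a=1, d=0: E1 = 1 but E2 = 0; they differ, so no derivation exists.

NO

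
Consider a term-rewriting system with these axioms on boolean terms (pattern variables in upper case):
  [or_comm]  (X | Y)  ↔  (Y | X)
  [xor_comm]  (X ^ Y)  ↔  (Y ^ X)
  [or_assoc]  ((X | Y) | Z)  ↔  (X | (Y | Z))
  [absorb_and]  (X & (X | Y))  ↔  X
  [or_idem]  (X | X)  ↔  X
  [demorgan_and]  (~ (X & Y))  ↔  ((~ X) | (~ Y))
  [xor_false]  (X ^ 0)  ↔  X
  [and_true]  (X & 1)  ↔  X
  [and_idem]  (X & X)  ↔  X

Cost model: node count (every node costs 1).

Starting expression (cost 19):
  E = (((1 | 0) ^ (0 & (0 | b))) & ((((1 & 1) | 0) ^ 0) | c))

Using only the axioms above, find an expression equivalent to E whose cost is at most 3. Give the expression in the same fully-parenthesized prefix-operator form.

(1 | 0)   [cost 3]

1. [and_true →] (1 & 1)  →  1;  E = (((1 | 0) ^ (0 & (0 | b))) & (((1 | 0) ^ 0) | c))
2. [absorb_and →] (0 & (0 | b))  →  0;  E = (((1 | 0) ^ 0) & (((1 | 0) ^ 0) | c))
3. [absorb_and →] (((1 | 0) ^ 0) & (((1 | 0) ^ 0) | c))  →  ((1 | 0) ^ 0)
4. [xor_false →] ((1 | 0) ^ 0)  →  (1 | 0);  cost 3 ≤ 3, done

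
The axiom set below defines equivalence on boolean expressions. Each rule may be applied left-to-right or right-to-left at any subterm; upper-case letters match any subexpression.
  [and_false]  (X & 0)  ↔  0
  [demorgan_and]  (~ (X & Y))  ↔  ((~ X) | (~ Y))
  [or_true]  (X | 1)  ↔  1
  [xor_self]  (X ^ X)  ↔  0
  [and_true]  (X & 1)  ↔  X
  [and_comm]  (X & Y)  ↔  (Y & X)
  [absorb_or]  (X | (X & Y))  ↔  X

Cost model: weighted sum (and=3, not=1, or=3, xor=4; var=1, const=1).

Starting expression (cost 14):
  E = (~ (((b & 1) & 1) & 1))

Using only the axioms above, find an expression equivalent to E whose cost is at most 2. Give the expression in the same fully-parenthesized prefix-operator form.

(~ b)   [cost 2]

(1) ((b & 1) & 1)  =[and_true →]=  (b & 1)    ⊢ (~ ((b & 1) & 1))
(2) (b & 1)  =[and_true →]=  b    ⊢ (~ (b & 1))
(3) (b & 1)  =[and_true →]=  b    ⊢ cost 2, within 2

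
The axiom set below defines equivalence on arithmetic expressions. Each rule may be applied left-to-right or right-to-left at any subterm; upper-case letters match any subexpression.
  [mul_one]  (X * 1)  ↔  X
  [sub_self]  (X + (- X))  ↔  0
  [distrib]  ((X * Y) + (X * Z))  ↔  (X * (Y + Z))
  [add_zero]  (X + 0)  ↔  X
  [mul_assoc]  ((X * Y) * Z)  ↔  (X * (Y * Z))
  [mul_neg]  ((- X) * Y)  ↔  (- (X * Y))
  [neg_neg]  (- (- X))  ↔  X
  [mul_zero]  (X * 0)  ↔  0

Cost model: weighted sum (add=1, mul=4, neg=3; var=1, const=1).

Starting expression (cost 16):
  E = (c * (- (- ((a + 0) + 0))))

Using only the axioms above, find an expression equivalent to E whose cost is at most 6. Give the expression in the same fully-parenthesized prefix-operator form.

1. [add_zero →] (a + 0)  →  a;  E = (c * (- (- (a + 0))))
2. [neg_neg →] (- (- (a + 0)))  →  (a + 0);  E = (c * (a + 0))
3. [add_zero →] (a + 0)  →  a;  cost 6 ≤ 6, done

(c * a)   [cost 6]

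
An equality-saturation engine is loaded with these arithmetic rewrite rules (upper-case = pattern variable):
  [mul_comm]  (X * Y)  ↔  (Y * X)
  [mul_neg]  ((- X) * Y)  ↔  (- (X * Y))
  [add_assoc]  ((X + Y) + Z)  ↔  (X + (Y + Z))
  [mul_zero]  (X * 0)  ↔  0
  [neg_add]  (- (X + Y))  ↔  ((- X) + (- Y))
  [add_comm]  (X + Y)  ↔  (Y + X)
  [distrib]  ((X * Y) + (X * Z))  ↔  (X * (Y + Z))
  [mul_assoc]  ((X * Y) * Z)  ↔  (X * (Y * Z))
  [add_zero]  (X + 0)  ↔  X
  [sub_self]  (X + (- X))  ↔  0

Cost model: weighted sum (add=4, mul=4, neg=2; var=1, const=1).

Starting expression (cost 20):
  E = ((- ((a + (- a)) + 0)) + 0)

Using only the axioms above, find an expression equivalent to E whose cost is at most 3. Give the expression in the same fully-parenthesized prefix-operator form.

step 1: add_zero (→) rewrites ((a + (- a)) + 0) into (a + (- a)), now ((- (a + (- a))) + 0)
step 2: sub_self (→) rewrites (a + (- a)) into 0, now ((- 0) + 0)
step 3: add_zero (→) rewrites ((- 0) + 0) into (- 0), reaching cost 3 (bound 3)

(- 0)   [cost 3]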